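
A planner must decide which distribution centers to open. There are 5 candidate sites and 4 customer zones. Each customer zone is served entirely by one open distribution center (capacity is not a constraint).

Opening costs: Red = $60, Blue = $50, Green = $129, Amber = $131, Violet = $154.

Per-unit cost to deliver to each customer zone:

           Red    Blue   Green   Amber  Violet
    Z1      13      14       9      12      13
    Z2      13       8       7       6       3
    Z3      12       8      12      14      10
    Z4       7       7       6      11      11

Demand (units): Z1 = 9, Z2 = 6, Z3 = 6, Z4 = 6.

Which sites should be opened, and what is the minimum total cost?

For any fixed open set, each customer zone goes to its cheapest open site; total = fixed + service.
{Blue}: Z1→Blue 14·9=126, Z2→Blue 8·6=48, Z3→Blue 8·6=48, Z4→Blue 7·6=42. Service 264; fixed 50; total 314.
{Green}: service 231 + fixed 129 = 360
{Red, Blue}: service 255 + fixed 110 = 365
{Red, Blue, Green, Amber, Violet}: Z1→Green 9·9=81, Z2→Violet 3·6=18, Z3→Blue 8·6=48, Z4→Green 6·6=36. Service 183; fixed 524; total 707.
No other subset beats 314.

Open Blue only; minimum total cost 314.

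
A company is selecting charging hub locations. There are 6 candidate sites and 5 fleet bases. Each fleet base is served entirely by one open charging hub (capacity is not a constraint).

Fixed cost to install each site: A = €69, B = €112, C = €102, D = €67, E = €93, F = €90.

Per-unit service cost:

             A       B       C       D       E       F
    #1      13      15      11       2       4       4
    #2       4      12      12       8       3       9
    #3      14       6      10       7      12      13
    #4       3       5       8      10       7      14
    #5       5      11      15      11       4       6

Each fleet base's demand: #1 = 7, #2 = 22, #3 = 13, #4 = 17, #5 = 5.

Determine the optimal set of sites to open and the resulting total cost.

For any fixed open set, each fleet base goes to its cheapest open site; total = fixed + service.
{A, D}: #1→D 2·7=14, #2→A 4·22=88, #3→D 7·13=91, #4→A 3·17=51, #5→A 5·5=25. Service 269; fixed 136; total 405.
{D, E}: service 310 + fixed 160 = 470
{A, D, E}: service 242 + fixed 229 = 471
{A, B, C, D, E, F}: service 229 + fixed 533 = 762
No other subset beats 405.

Open A and D; minimum total cost 405.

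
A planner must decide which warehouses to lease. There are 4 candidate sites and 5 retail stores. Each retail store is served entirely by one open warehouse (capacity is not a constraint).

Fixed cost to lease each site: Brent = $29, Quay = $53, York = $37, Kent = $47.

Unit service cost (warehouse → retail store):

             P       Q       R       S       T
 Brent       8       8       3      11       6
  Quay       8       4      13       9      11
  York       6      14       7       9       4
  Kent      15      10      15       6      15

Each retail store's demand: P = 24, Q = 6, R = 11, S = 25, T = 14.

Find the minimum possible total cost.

Minimum total cost: 544

For any fixed open set, each retail store goes to its cheapest open site; total = fixed + service.
{Brent, York, Kent}: P→York 6·24=144, Q→Brent 8·6=48, R→Brent 3·11=33, S→Kent 6·25=150, T→York 4·14=56. Service 431; fixed 113; total 544.
{York, Kent}: service 487 + fixed 84 = 571
{Brent, York}: service 506 + fixed 66 = 572
{Brent, Quay, York, Kent}: service 407 + fixed 166 = 573
No other subset beats 544.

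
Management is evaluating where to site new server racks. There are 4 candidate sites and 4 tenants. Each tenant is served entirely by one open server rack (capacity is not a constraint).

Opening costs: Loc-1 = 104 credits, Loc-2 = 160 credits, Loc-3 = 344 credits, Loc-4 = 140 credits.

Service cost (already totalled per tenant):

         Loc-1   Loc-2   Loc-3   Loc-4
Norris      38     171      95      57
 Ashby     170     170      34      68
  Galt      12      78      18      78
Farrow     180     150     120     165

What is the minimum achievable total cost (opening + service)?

For any fixed open set, each tenant goes to its cheapest open site; total = fixed + service.
{Loc-1}: Norris→Loc-1 38, Ashby→Loc-1 170, Galt→Loc-1 12, Farrow→Loc-1 180. Service 400; fixed 104; total 504.
{Loc-4}: service 368 + fixed 140 = 508
{Loc-1, Loc-4}: Norris→Loc-1 38, Ashby→Loc-4 68, Galt→Loc-1 12, Farrow→Loc-4 165. Service 283; fixed 244; total 527.
{Loc-1, Loc-2, Loc-3, Loc-4}: Norris→Loc-1 38, Ashby→Loc-3 34, Galt→Loc-1 12, Farrow→Loc-3 120. Service 204; fixed 748; total 952.
No other subset beats 504.

Minimum total cost: 504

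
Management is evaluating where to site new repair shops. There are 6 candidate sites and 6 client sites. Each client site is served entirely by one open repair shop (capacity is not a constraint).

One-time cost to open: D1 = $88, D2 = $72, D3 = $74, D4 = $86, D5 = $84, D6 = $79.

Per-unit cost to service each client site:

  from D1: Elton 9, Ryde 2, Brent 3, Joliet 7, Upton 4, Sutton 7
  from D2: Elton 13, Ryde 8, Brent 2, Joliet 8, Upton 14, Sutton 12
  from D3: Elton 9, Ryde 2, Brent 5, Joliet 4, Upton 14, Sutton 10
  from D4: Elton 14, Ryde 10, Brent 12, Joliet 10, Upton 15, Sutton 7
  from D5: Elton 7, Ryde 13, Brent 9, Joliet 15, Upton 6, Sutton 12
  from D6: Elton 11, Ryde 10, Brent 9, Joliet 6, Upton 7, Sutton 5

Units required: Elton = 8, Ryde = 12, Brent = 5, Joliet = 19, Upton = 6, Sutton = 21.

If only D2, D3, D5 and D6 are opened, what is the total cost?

Each client site is assigned to its cheapest site among the open ones.
{D2, D3, D5, D6}: Elton→D5 7·8=56, Ryde→D3 2·12=24, Brent→D2 2·5=10, Joliet→D3 4·19=76, Upton→D5 6·6=36, Sutton→D6 5·21=105. Service 307; fixed 309; total 616.

Total cost: 616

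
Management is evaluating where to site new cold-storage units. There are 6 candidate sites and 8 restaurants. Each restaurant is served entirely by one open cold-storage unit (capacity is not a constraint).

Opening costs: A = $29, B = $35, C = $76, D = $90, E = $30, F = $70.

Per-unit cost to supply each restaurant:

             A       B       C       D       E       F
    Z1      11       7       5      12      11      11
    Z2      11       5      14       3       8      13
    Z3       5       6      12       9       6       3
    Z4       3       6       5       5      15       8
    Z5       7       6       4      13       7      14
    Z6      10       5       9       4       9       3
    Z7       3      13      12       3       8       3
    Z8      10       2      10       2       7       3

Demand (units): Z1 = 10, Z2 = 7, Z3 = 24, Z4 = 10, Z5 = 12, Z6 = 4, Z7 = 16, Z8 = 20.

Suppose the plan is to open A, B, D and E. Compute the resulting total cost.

Each restaurant is assigned to its cheapest site among the open ones.
{A, B, D, E}: Z1→B 7·10=70, Z2→D 3·7=21, Z3→A 5·24=120, Z4→A 3·10=30, Z5→B 6·12=72, Z6→D 4·4=16, Z7→A 3·16=48, Z8→B 2·20=40. Service 417; fixed 184; total 601.

Total cost: 601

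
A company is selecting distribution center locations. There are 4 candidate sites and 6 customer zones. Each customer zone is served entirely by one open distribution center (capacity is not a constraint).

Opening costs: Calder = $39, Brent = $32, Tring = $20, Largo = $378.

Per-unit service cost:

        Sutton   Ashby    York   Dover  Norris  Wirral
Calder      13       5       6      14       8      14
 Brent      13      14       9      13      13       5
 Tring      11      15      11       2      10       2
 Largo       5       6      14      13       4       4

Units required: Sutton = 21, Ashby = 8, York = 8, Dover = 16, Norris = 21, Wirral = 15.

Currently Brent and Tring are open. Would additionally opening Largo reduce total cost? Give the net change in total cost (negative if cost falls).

No — net change +62 (cost rises by 62).

Current service cost with {Brent, Tring}: 687.
Adding Largo: each customer zone re-picks its cheapest; new service cost 371, saving 316.
Extra fixed cost: 378. Net change = 378 − 316 = 62.
(Totals: 739 → 801.)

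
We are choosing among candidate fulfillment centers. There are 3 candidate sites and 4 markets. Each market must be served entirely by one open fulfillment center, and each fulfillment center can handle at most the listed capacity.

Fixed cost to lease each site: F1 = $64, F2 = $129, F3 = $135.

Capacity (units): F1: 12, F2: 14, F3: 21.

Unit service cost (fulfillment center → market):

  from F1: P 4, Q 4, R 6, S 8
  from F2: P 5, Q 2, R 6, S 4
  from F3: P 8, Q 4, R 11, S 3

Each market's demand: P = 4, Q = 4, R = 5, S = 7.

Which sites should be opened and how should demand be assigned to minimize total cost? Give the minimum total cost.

Minimum total cost: 259

Open {F3}: P→F3 8·4=32, Q→F3 4·4=16, R→F3 11·5=55, S→F3 3·7=21.
Loads: F3 carries 20/21. Service 124; fixed 135; total 259.
Next best feasible plan costs 275.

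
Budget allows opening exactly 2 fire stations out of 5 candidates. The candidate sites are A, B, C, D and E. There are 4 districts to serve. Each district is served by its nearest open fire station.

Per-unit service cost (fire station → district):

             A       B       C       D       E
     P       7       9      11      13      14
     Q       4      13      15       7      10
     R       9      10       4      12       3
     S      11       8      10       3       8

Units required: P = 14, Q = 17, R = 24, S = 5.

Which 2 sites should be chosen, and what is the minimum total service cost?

Choose A and E; total service cost 278.

With exactly 2 open, each district uses its cheapest among the chosen.
{A, E}: P→A 7·14=98, Q→A 4·17=68, R→E 3·24=72, S→E 8·5=40. Service cost 278.
{A, C}: service cost 312
{C, D}: service cost 384
Among all 10 size-2 choices, {A, E} is lowest.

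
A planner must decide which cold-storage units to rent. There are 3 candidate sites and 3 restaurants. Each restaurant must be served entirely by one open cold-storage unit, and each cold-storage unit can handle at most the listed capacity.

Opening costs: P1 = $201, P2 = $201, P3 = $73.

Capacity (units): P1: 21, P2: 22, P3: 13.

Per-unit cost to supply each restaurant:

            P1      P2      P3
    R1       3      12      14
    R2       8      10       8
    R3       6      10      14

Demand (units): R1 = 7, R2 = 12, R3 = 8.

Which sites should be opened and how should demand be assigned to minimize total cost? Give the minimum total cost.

Minimum total cost: 439

Open {P1, P3}: R1→P1 3·7=21, R2→P3 8·12=96, R3→P1 6·8=48.
Loads: P1 carries 15/21, P3 carries 12/13. Service 165; fixed 274; total 439.
Next best feasible plan costs 503.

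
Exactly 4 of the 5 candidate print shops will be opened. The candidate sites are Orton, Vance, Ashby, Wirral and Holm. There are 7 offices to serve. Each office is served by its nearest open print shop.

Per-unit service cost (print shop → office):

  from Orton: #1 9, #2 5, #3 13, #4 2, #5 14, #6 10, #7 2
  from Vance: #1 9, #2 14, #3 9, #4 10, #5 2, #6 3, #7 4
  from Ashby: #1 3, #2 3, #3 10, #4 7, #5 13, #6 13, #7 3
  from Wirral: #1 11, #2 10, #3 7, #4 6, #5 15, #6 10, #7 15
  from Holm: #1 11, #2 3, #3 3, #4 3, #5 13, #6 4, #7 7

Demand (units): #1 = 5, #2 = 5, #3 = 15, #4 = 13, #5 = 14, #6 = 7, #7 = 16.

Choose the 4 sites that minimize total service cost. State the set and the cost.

Choose Orton, Vance, Ashby and Holm; total service cost 182.

With exactly 4 open, each office uses its cheapest among the chosen.
{Orton, Vance, Ashby, Holm}: #1→Ashby 3·5=15, #2→Ashby 3·5=15, #3→Holm 3·15=45, #4→Orton 2·13=26, #5→Vance 2·14=28, #6→Vance 3·7=21, #7→Orton 2·16=32. Service cost 182.
{Vance, Ashby, Wirral, Holm}: service cost 211
{Orton, Vance, Wirral, Holm}: service cost 212
Among all 5 size-4 choices, {Orton, Vance, Ashby, Holm} is lowest.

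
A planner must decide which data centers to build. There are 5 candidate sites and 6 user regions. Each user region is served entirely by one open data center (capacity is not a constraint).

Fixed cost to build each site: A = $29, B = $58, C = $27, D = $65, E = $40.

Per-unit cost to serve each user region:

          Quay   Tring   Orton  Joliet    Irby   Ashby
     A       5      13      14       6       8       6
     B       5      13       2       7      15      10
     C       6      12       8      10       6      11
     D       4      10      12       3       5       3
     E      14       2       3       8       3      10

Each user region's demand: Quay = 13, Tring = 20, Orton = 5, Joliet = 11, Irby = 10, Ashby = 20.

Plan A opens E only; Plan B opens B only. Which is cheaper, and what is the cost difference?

Plan A is cheaper by 225.

Plan A: {E}: Quay→E 14·13=182, Tring→E 2·20=40, Orton→E 3·5=15, Joliet→E 8·11=88, Irby→E 3·10=30, Ashby→E 10·20=200. Service 555; fixed 40; total 595.
Plan B: {B}: Quay→B 5·13=65, Tring→B 13·20=260, Orton→B 2·5=10, Joliet→B 7·11=77, Irby→B 15·10=150, Ashby→B 10·20=200. Service 762; fixed 58; total 820.
Difference: |595 − 820| = 225.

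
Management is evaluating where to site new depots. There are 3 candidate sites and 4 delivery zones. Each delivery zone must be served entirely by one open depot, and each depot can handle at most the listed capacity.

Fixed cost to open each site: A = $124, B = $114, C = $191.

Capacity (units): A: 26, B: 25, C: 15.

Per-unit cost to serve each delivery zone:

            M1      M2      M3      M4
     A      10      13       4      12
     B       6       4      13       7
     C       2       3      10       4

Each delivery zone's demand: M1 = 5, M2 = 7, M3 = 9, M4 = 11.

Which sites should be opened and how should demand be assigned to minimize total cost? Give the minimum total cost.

Minimum total cost: 409

Open {A, B}: M1→B 6·5=30, M2→B 4·7=28, M3→A 4·9=36, M4→B 7·11=77.
Loads: A carries 9/26, B carries 23/25. Service 171; fixed 238; total 409.
Next best feasible plan costs 429.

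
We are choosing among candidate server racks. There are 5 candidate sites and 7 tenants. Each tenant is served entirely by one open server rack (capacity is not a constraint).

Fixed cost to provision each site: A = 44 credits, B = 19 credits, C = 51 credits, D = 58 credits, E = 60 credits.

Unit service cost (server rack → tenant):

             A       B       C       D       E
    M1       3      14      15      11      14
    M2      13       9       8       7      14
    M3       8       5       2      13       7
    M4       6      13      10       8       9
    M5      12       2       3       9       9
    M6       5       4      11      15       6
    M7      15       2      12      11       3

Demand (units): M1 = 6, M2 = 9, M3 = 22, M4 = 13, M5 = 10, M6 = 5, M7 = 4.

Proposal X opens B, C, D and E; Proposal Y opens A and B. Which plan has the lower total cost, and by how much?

Proposal X: {B, C, D, E}: M1→D 11·6=66, M2→D 7·9=63, M3→C 2·22=44, M4→D 8·13=104, M5→B 2·10=20, M6→B 4·5=20, M7→B 2·4=8. Service 325; fixed 188; total 513.
Proposal Y: {A, B}: M1→A 3·6=18, M2→B 9·9=81, M3→B 5·22=110, M4→A 6·13=78, M5→B 2·10=20, M6→B 4·5=20, M7→B 2·4=8. Service 335; fixed 63; total 398.
Difference: |513 − 398| = 115.

Proposal Y is cheaper by 115.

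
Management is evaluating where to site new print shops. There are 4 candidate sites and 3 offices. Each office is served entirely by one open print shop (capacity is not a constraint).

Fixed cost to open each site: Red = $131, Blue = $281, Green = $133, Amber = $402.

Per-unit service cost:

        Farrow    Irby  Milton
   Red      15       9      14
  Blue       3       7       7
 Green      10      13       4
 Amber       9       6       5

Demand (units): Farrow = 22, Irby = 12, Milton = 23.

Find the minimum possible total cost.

For any fixed open set, each office goes to its cheapest open site; total = fixed + service.
{Blue}: Farrow→Blue 3·22=66, Irby→Blue 7·12=84, Milton→Blue 7·23=161. Service 311; fixed 281; total 592.
{Green}: service 468 + fixed 133 = 601
{Blue, Green}: Farrow→Blue 3·22=66, Irby→Blue 7·12=84, Milton→Green 4·23=92. Service 242; fixed 414; total 656.
{Red, Blue, Green, Amber}: Farrow→Blue 3·22=66, Irby→Amber 6·12=72, Milton→Green 4·23=92. Service 230; fixed 947; total 1177.
(All 15 nonempty subsets were checked; Blue only is lowest.)

Minimum total cost: 592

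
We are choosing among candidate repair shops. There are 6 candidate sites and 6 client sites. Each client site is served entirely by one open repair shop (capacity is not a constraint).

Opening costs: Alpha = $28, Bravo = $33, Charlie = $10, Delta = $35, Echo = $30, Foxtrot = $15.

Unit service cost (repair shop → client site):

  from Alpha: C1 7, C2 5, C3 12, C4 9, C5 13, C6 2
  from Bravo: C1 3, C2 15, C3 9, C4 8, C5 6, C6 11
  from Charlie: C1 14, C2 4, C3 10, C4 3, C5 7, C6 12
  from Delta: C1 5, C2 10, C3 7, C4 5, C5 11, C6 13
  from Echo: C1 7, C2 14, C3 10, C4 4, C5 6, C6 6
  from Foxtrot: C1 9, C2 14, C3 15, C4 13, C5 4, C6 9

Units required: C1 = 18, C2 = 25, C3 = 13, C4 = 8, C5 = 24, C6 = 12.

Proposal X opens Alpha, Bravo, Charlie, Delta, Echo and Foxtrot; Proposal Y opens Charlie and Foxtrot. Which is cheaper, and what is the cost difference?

Proposal X: {Alpha, Bravo, Charlie, Delta, Echo, Foxtrot}: C1→Bravo 3·18=54, C2→Charlie 4·25=100, C3→Delta 7·13=91, C4→Charlie 3·8=24, C5→Foxtrot 4·24=96, C6→Alpha 2·12=24. Service 389; fixed 151; total 540.
Proposal Y: {Charlie, Foxtrot}: C1→Foxtrot 9·18=162, C2→Charlie 4·25=100, C3→Charlie 10·13=130, C4→Charlie 3·8=24, C5→Foxtrot 4·24=96, C6→Foxtrot 9·12=108. Service 620; fixed 25; total 645.
Difference: |540 − 645| = 105.

Proposal X is cheaper by 105.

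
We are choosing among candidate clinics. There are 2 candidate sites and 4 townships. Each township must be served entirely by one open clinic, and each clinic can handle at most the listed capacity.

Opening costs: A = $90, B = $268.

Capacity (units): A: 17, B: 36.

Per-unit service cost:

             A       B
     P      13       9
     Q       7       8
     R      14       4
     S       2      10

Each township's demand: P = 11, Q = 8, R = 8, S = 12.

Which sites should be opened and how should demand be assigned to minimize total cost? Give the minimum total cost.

Minimum total cost: 577

Open {A, B}: P→B 9·11=99, Q→B 8·8=64, R→B 4·8=32, S→A 2·12=24.
Loads: A carries 12/17, B carries 27/36. Service 219; fixed 358; total 577.
Next best feasible plan costs 665.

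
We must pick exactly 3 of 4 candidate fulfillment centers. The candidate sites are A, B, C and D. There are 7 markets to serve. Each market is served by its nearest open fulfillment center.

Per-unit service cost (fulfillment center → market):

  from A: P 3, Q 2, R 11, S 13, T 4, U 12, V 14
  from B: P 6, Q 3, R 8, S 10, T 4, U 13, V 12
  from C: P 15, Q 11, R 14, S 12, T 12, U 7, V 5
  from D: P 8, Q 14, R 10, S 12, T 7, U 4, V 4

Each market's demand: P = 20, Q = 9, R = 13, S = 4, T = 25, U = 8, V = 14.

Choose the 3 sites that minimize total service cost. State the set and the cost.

With exactly 3 open, each market uses its cheapest among the chosen.
{A, B, D}: P→A 3·20=60, Q→A 2·9=18, R→B 8·13=104, S→B 10·4=40, T→A 4·25=100, U→D 4·8=32, V→D 4·14=56. Service cost 410.
{A, C, D}: service cost 444
{A, B, C}: service cost 448
Among all 4 size-3 choices, {A, B, D} is lowest.

Choose A, B and D; total service cost 410.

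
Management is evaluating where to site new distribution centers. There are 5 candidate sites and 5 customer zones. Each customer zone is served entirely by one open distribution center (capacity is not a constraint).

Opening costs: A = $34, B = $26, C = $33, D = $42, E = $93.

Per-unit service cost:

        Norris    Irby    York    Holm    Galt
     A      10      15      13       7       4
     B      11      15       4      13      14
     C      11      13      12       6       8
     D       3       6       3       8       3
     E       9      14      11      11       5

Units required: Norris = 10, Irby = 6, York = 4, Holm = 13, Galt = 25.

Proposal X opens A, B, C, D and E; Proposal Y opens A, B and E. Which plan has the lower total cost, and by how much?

Proposal X: {A, B, C, D, E}: Norris→D 3·10=30, Irby→D 6·6=36, York→D 3·4=12, Holm→C 6·13=78, Galt→D 3·25=75. Service 231; fixed 228; total 459.
Proposal Y: {A, B, E}: Norris→E 9·10=90, Irby→E 14·6=84, York→B 4·4=16, Holm→A 7·13=91, Galt→A 4·25=100. Service 381; fixed 153; total 534.
Difference: |459 − 534| = 75.

Proposal X is cheaper by 75.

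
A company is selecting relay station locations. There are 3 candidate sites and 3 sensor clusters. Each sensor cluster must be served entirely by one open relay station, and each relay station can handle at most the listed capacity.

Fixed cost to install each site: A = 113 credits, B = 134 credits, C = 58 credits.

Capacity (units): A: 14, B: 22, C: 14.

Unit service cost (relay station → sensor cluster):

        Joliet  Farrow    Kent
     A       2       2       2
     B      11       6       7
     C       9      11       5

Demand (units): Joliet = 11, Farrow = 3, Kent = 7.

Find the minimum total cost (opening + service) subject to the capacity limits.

Open {A, C}: Joliet→A 2·11=22, Farrow→A 2·3=6, Kent→C 5·7=35.
Loads: A carries 14/14, C carries 7/14. Service 63; fixed 171; total 234.
Next best feasible plan costs 261.

Minimum total cost: 234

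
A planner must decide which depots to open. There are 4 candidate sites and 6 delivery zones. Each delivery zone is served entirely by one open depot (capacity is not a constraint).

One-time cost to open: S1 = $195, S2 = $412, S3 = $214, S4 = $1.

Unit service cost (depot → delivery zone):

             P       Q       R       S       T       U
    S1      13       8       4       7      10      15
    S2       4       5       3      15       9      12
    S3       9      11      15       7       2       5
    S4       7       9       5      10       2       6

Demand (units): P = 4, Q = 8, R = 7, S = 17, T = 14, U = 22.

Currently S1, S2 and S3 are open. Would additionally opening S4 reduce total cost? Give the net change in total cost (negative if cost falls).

Current service cost with {S1, S2, S3}: 334.
Adding S4: each delivery zone re-picks its cheapest; new service cost 334, saving 0.
Extra fixed cost: 1. Net change = 1 − 0 = 1.
(Totals: 1155 → 1156.)

No — net change +1 (cost rises by 1).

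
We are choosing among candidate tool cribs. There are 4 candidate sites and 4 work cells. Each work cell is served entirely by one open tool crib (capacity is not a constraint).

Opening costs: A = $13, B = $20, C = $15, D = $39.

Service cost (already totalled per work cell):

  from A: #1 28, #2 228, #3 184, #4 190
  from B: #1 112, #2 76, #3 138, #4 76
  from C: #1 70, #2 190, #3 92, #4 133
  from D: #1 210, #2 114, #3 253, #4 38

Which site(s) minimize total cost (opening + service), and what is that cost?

Open A, B and C; minimum total cost 320.

For any fixed open set, each work cell goes to its cheapest open site; total = fixed + service.
{A, B, C}: #1→A 28, #2→B 76, #3→C 92, #4→B 76. Service 272; fixed 48; total 320.
{A, B, C, D}: #1→A 28, #2→B 76, #3→C 92, #4→D 38. Service 234; fixed 87; total 321.
{A, C, D}: service 272 + fixed 67 = 339
{A}: service 630 + fixed 13 = 643
(All 15 nonempty subsets were checked; A, B and C is lowest.)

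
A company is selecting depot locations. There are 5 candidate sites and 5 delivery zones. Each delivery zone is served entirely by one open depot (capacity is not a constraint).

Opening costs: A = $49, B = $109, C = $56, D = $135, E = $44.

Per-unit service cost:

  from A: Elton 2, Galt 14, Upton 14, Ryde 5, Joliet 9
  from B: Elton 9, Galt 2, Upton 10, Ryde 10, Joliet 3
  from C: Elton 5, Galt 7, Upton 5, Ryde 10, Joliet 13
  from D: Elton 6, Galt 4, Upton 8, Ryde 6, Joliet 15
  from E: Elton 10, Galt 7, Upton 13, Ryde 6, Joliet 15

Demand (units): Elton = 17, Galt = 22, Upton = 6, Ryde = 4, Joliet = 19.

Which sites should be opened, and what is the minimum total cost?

For any fixed open set, each delivery zone goes to its cheapest open site; total = fixed + service.
{A, B}: Elton→A 2·17=34, Galt→B 2·22=44, Upton→B 10·6=60, Ryde→A 5·4=20, Joliet→B 3·19=57. Service 215; fixed 158; total 373.
{A, B, C}: service 185 + fixed 214 = 399
{A, B, E}: Elton→A 2·17=34, Galt→B 2·22=44, Upton→B 10·6=60, Ryde→A 5·4=20, Joliet→B 3·19=57. Service 215; fixed 202; total 417.
{A, B, C, D, E}: service 185 + fixed 393 = 578
No other subset beats 373.

Open A and B; minimum total cost 373.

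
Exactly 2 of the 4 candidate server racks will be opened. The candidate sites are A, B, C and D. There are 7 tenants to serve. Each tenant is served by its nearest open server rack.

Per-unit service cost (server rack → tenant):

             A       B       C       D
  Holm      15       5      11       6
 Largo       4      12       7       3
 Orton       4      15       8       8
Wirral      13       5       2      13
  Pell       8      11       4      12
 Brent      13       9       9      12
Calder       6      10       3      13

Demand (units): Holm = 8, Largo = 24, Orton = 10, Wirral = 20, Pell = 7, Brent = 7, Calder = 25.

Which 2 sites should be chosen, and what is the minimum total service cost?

With exactly 2 open, each tenant uses its cheapest among the chosen.
{C, D}: Holm→D 6·8=48, Largo→D 3·24=72, Orton→C 8·10=80, Wirral→C 2·20=40, Pell→C 4·7=28, Brent→C 9·7=63, Calder→C 3·25=75. Service cost 406.
{A, C}: service cost 430
{B, C}: service cost 494
Among all 6 size-2 choices, {C, D} is lowest.

Choose C and D; total service cost 406.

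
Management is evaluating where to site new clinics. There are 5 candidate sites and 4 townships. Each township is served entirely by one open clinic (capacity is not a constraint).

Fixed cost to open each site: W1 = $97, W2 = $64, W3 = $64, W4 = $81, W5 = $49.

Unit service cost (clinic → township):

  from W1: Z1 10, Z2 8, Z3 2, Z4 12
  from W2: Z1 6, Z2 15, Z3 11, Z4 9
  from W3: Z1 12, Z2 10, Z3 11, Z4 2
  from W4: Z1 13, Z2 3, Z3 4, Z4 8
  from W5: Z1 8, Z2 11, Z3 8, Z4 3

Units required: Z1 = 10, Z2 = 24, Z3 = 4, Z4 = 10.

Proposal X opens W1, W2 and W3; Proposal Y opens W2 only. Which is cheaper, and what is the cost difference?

Proposal X is cheaper by 113.

Proposal X: {W1, W2, W3}: Z1→W2 6·10=60, Z2→W1 8·24=192, Z3→W1 2·4=8, Z4→W3 2·10=20. Service 280; fixed 225; total 505.
Proposal Y: {W2}: Z1→W2 6·10=60, Z2→W2 15·24=360, Z3→W2 11·4=44, Z4→W2 9·10=90. Service 554; fixed 64; total 618.
Difference: |505 − 618| = 113.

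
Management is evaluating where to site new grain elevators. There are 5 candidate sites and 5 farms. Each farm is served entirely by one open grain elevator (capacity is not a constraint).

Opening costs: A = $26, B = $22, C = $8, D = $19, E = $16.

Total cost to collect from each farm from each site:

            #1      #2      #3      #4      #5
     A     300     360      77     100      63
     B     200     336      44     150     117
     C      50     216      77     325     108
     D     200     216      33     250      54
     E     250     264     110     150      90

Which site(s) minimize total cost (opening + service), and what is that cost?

Open A, C and D; minimum total cost 506.

For any fixed open set, each farm goes to its cheapest open site; total = fixed + service.
{A, C, D}: #1→C 50, #2→C 216, #3→D 33, #4→A 100, #5→D 54. Service 453; fixed 53; total 506.
{A, C, D, E}: #1→C 50, #2→C 216, #3→D 33, #4→A 100, #5→D 54. Service 453; fixed 69; total 522.
{A, B, C, D}: service 453 + fixed 75 = 528
{A, B, C, D, E}: service 453 + fixed 91 = 544
No other subset beats 506.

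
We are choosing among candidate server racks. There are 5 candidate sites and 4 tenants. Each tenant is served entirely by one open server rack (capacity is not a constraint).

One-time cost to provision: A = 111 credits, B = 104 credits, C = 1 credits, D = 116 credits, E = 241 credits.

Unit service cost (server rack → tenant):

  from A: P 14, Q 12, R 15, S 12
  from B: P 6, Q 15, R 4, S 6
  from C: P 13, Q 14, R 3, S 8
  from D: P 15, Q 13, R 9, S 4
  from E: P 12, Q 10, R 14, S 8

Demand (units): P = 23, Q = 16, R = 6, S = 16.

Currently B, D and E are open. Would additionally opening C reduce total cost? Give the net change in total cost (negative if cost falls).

Current service cost with {B, D, E}: 386.
Adding C: each tenant re-picks its cheapest; new service cost 380, saving 6.
Extra fixed cost: 1. Net change = 1 − 6 = -5.
(Totals: 847 → 842.)

Yes — net change −5 (cost falls by 5).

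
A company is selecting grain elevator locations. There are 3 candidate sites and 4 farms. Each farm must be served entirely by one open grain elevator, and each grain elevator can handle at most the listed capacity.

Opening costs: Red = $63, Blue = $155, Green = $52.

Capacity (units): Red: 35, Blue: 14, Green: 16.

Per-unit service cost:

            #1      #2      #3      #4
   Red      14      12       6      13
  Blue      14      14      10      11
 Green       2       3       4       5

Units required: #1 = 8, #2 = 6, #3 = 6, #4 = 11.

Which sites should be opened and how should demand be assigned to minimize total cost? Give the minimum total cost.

Minimum total cost: 328

Open {Red, Green}: #1→Green 2·8=16, #2→Green 3·6=18, #3→Red 6·6=36, #4→Red 13·11=143.
Loads: Red carries 17/35, Green carries 14/16. Service 213; fixed 115; total 328.
Next best feasible plan costs 370.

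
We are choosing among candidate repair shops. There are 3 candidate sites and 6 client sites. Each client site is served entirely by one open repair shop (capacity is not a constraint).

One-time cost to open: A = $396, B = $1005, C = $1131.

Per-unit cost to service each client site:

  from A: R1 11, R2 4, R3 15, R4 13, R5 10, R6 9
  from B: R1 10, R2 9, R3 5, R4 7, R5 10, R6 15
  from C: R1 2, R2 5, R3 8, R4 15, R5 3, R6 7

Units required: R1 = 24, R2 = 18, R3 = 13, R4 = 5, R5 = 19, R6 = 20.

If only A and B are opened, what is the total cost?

Each client site is assigned to its cheapest site among the open ones.
{A, B}: R1→B 10·24=240, R2→A 4·18=72, R3→B 5·13=65, R4→B 7·5=35, R5→A 10·19=190, R6→A 9·20=180. Service 782; fixed 1401; total 2183.

Total cost: 2183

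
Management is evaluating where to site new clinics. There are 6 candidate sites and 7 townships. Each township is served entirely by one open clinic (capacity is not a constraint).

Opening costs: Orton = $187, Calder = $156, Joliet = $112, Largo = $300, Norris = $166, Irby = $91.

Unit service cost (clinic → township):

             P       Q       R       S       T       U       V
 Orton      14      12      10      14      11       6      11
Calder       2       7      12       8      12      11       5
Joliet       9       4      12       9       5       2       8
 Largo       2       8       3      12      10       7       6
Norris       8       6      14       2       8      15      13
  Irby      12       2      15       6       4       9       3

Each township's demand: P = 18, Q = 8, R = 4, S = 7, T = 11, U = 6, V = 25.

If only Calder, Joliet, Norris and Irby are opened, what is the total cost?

Total cost: 770

Each township is assigned to its cheapest site among the open ones.
{Calder, Joliet, Norris, Irby}: P→Calder 2·18=36, Q→Irby 2·8=16, R→Calder 12·4=48, S→Norris 2·7=14, T→Irby 4·11=44, U→Joliet 2·6=12, V→Irby 3·25=75. Service 245; fixed 525; total 770.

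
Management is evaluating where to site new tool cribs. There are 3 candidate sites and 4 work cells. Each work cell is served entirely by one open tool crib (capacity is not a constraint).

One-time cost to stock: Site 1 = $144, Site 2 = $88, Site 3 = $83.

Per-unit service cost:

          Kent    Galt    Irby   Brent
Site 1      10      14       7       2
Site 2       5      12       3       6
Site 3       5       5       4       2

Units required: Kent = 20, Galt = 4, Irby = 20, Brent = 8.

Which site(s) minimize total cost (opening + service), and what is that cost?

For any fixed open set, each work cell goes to its cheapest open site; total = fixed + service.
{Site 3}: Kent→Site 3 5·20=100, Galt→Site 3 5·4=20, Irby→Site 3 4·20=80, Brent→Site 3 2·8=16. Service 216; fixed 83; total 299.
{Site 2}: Kent→Site 2 5·20=100, Galt→Site 2 12·4=48, Irby→Site 2 3·20=60, Brent→Site 2 6·8=48. Service 256; fixed 88; total 344.
{Site 2, Site 3}: Kent→Site 2 5·20=100, Galt→Site 3 5·4=20, Irby→Site 2 3·20=60, Brent→Site 3 2·8=16. Service 196; fixed 171; total 367.
{Site 1, Site 2, Site 3}: service 196 + fixed 315 = 511
No other subset beats 299.

Open Site 3 only; minimum total cost 299.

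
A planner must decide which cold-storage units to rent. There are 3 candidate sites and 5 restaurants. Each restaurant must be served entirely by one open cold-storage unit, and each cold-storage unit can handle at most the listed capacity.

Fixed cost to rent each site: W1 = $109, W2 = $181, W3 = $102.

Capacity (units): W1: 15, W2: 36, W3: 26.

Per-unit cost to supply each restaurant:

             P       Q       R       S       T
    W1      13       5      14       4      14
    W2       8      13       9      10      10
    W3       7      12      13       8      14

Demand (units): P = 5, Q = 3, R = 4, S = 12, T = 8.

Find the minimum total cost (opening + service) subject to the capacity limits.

Open {W1, W3}: P→W3 7·5=35, Q→W1 5·3=15, R→W3 13·4=52, S→W1 4·12=48, T→W3 14·8=112.
Loads: W1 carries 15/15, W3 carries 17/26. Service 262; fixed 211; total 473.
Next best feasible plan costs 494.

Minimum total cost: 473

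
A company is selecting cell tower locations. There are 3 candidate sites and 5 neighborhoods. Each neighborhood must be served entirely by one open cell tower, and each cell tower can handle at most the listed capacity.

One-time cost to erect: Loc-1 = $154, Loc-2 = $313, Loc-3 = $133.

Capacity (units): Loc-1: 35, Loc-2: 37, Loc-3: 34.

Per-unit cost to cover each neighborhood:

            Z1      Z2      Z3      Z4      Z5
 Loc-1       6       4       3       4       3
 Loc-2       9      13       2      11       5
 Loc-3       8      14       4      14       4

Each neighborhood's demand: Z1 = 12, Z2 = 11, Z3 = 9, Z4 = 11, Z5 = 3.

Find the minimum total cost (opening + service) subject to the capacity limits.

Open {Loc-1, Loc-3}: Z1→Loc-1 6·12=72, Z2→Loc-1 4·11=44, Z3→Loc-3 4·9=36, Z4→Loc-1 4·11=44, Z5→Loc-3 4·3=12.
Loads: Loc-1 carries 34/35, Loc-3 carries 12/34. Service 208; fixed 287; total 495.
Next best feasible plan costs 507.

Minimum total cost: 495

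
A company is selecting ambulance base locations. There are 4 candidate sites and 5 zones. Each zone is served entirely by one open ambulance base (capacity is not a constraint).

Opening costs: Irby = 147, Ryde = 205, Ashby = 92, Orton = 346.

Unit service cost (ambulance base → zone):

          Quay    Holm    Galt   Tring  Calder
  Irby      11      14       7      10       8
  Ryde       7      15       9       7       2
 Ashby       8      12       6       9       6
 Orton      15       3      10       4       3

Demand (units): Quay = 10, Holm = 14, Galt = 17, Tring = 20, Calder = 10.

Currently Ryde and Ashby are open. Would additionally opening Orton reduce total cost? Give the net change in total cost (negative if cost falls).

No — net change +160 (cost rises by 160).

Current service cost with {Ryde, Ashby}: 500.
Adding Orton: each zone re-picks its cheapest; new service cost 314, saving 186.
Extra fixed cost: 346. Net change = 346 − 186 = 160.
(Totals: 797 → 957.)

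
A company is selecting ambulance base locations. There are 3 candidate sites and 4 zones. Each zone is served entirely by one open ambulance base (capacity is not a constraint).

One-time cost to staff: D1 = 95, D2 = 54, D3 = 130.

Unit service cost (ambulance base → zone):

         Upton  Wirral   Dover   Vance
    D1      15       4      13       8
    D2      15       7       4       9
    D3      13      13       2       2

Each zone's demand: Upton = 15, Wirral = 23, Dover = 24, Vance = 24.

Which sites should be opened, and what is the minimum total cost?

Open D1 and D3; minimum total cost 608.

For any fixed open set, each zone goes to its cheapest open site; total = fixed + service.
{D1, D3}: Upton→D3 13·15=195, Wirral→D1 4·23=92, Dover→D3 2·24=48, Vance→D3 2·24=48. Service 383; fixed 225; total 608.
{D2, D3}: service 452 + fixed 184 = 636
{D1, D2, D3}: Upton→D3 13·15=195, Wirral→D1 4·23=92, Dover→D3 2·24=48, Vance→D3 2·24=48. Service 383; fixed 279; total 662.
{D2}: service 698 + fixed 54 = 752
No other subset beats 608.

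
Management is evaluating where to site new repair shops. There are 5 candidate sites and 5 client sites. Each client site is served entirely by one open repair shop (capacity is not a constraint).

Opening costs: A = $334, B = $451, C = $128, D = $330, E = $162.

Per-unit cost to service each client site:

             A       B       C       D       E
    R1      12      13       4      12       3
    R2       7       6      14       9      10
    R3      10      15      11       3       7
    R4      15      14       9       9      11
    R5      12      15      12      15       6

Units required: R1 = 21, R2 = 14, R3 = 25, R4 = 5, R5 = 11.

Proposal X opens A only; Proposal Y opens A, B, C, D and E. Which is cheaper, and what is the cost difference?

Proposal X is cheaper by 597.

Proposal X: {A}: R1→A 12·21=252, R2→A 7·14=98, R3→A 10·25=250, R4→A 15·5=75, R5→A 12·11=132. Service 807; fixed 334; total 1141.
Proposal Y: {A, B, C, D, E}: R1→E 3·21=63, R2→B 6·14=84, R3→D 3·25=75, R4→C 9·5=45, R5→E 6·11=66. Service 333; fixed 1405; total 1738.
Difference: |1141 − 1738| = 597.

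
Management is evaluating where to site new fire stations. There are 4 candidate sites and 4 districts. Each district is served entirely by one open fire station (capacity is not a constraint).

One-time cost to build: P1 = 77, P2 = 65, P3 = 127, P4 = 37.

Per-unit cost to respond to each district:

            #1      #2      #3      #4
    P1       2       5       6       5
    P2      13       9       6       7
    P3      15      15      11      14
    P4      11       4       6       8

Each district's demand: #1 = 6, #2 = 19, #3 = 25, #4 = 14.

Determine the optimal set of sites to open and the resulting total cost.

Open P1 only; minimum total cost 404.

For any fixed open set, each district goes to its cheapest open site; total = fixed + service.
{P1}: #1→P1 2·6=12, #2→P1 5·19=95, #3→P1 6·25=150, #4→P1 5·14=70. Service 327; fixed 77; total 404.
{P1, P4}: service 308 + fixed 114 = 422
{P4}: service 404 + fixed 37 = 441
{P1, P2, P3, P4}: service 308 + fixed 306 = 614
No other subset beats 404.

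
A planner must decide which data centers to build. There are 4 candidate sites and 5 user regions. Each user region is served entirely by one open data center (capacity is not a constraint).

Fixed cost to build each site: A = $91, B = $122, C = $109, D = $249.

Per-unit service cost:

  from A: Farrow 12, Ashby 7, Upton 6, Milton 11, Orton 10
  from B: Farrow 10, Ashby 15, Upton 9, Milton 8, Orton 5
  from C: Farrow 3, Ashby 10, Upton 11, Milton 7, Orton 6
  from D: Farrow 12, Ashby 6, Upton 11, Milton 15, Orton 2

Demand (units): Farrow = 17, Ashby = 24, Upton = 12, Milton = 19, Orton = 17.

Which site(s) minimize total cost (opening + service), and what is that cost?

For any fixed open set, each user region goes to its cheapest open site; total = fixed + service.
{A, C}: Farrow→C 3·17=51, Ashby→A 7·24=168, Upton→A 6·12=72, Milton→C 7·19=133, Orton→C 6·17=102. Service 526; fixed 200; total 726.
{C}: service 658 + fixed 109 = 767
{A, B, C}: service 509 + fixed 322 = 831
{A, B, C, D}: service 434 + fixed 571 = 1005
(All 15 nonempty subsets were checked; A and C is lowest.)

Open A and C; minimum total cost 726.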